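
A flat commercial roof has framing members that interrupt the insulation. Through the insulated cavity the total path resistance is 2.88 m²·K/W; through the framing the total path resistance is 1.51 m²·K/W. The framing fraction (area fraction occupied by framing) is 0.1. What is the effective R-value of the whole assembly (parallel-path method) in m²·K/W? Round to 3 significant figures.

2.64 m²·K/W

U_eff = 0.9/2.88 + 0.1/1.51 = 0.3125 + 0.06623 = 0.3787
R_eff = 1/U_eff = 2.64 m²·K/W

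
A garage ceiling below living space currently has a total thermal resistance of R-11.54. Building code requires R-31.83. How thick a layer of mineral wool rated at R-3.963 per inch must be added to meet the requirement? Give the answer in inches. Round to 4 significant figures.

ΔR = 31.83 − 11.54 = 20.29 ft²·°F·h/BTU
L = ΔR / (R/in) = 20.29/3.963 = 5.1199 in

5.120 in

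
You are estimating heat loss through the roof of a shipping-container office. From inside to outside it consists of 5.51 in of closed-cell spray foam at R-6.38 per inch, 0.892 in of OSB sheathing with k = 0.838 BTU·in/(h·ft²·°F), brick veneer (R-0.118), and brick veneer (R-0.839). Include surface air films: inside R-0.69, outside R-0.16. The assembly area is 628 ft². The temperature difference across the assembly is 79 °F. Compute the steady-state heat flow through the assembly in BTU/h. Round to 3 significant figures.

5.51 × 6.38 = 35.15
0.892/0.838 = 1.064
R_total = 0.69 + 35.15 + 1.064 + 0.118 + 0.839 + 0.16 = 38.03 ft²·°F·h/BTU
Q = A·ΔT/R = 628 × 79 / 38.03 = 1305 BTU/h

1300 BTU/h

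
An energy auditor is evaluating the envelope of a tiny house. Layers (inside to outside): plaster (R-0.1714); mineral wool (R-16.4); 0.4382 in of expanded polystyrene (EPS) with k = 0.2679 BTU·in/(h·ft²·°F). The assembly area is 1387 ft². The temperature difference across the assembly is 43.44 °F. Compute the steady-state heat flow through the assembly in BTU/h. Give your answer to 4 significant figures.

3309 BTU/h

0.4382/0.2679 = 1.6357
R_total = 0.1714 + 16.4 + 1.6357 = 18.207 ft²·°F·h/BTU
Q = A·ΔT/R = 1387 × 43.44 / 18.207 = 3309.2 BTU/h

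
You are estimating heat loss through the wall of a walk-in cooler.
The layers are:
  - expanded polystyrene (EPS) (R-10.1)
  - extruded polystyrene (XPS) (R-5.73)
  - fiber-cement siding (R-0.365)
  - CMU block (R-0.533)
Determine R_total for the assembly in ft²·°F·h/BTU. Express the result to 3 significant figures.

16.7 ft²·°F·h/BTU

R_total = 10.1 + 5.73 + 0.365 + 0.533 = 16.73 ft²·°F·h/BTU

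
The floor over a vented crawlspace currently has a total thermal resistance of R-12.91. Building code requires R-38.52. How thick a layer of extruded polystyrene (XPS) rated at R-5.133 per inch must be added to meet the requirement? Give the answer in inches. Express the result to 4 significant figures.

4.989 in

ΔR = 38.52 − 12.91 = 25.61 ft²·°F·h/BTU
L = ΔR / (R/in) = 25.61/5.133 = 4.9893 in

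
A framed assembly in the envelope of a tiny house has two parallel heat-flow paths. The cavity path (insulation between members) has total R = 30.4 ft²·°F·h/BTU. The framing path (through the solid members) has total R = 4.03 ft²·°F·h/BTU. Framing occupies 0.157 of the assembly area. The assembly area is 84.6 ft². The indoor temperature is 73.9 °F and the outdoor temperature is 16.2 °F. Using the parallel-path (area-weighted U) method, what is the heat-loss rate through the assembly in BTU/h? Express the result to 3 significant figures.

326 BTU/h

U_eff = 0.843/30.4 + 0.157/4.03 = 0.02773 + 0.03896 = 0.06669
R_eff = 1/U_eff = 15 ft²·°F·h/BTU
Q = 84.6 × (73.9 − 16.2) / 15 = 325.5 BTU/h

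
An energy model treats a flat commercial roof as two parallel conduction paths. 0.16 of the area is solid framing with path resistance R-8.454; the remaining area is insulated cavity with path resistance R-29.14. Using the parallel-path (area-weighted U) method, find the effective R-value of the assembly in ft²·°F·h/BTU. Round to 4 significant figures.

U_eff = 0.84/29.14 + 0.16/8.454 = 0.028826 + 0.018926 = 0.047752
R_eff = 1/U_eff = 20.941 ft²·°F·h/BTU

20.94 ft²·°F·h/BTU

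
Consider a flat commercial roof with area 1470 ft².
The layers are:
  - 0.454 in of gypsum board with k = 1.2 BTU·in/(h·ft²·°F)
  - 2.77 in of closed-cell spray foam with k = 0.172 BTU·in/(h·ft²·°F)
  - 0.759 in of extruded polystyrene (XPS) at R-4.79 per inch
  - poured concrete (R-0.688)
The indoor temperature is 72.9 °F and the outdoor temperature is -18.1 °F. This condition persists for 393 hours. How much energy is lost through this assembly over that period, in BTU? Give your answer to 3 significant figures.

0.454/1.2 = 0.3783
2.77/0.172 = 16.1
0.759 × 4.79 = 3.636
R_total = 0.3783 + 16.1 + 3.636 + 0.688 = 20.81 ft²·°F·h/BTU
Q = 1470 × (72.9 − (-18.1)) / 20.81 = 6429 BTU/h
E = 6429 × 393 = 2527000 BTU

2530000 BTU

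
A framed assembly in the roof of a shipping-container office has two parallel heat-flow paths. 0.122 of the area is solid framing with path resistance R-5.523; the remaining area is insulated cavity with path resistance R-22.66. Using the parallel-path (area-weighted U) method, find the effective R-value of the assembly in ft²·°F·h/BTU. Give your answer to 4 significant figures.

U_eff = 0.878/22.66 + 0.122/5.523 = 0.038747 + 0.022089 = 0.060836
R_eff = 1/U_eff = 16.438 ft²·°F·h/BTU

16.44 ft²·°F·h/BTU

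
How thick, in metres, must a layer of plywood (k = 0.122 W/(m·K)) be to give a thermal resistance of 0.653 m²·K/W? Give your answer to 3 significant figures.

L = R·k = 0.653 × 0.122 = 0.07967 m

0.0797 m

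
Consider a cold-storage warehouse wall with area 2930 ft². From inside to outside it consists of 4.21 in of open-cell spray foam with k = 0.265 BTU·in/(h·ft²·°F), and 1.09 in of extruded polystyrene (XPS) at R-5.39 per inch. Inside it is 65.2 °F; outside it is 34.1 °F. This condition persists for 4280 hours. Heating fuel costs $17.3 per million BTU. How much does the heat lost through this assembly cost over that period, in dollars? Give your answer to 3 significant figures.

4.21/0.265 = 15.89
1.09 × 5.39 = 5.875
R_total = 15.89 + 5.875 = 21.76 ft²·°F·h/BTU
Q = 2930 × (65.2 − 34.1) / 21.76 = 4187 BTU/h
E = 4187 × 4280 = 17920000 BTU
Cost = 17920000/10⁶ × 17.3 = $310

310 dollars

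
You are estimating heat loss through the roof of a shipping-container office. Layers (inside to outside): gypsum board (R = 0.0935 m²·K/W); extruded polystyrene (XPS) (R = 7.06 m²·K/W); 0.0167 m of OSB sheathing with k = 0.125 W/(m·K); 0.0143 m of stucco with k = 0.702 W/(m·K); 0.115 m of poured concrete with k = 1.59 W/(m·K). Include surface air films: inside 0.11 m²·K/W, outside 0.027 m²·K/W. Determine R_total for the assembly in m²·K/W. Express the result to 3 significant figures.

0.0167/0.125 = 0.1336
0.0143/0.702 = 0.02037
0.115/1.59 = 0.07233
R_total = 0.11 + 0.0935 + 7.06 + 0.1336 + 0.02037 + 0.07233 + 0.027 = 7.517 m²·K/W

7.52 m²·K/W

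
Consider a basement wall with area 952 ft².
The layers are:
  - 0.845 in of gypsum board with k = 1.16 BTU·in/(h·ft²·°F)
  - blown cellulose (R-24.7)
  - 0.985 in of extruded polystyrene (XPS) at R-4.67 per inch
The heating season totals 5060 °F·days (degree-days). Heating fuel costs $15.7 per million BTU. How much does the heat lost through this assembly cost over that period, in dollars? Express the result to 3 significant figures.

60.4 dollars

0.845/1.16 = 0.7284
0.985 × 4.67 = 4.6
R_total = 0.7284 + 24.7 + 4.6 = 30.03 ft²·°F·h/BTU
E = A × HDD × 24 / R = 952 × 5060 × 24 / 30.03 = 3850000 BTU
Cost = 3850000/10⁶ × 15.7 = $60.45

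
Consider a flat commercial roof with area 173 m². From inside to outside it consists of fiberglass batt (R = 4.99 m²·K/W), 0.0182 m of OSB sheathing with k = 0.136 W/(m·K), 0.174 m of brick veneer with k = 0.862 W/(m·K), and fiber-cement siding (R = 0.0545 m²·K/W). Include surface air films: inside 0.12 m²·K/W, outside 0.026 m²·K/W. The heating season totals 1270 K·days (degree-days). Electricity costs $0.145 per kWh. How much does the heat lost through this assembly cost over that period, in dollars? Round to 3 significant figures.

138 dollars

0.0182/0.136 = 0.1338
0.174/0.862 = 0.2019
R_total = 0.12 + 4.99 + 0.1338 + 0.2019 + 0.0545 + 0.026 = 5.526 m²·K/W
E = A × HDD × 24 / R / 1000 = 173 × 1270 × 24 / 5.526 / 1000 = 954.2 kWh
Cost = 954.2 × 0.145 = $138.4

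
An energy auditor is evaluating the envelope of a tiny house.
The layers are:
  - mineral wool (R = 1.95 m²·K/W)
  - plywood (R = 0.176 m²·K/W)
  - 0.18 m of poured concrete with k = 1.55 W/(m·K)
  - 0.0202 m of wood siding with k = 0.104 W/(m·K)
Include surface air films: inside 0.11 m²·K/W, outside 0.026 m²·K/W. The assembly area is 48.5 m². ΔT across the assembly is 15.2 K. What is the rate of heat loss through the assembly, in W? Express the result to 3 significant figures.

287 W

0.18/1.55 = 0.1161
0.0202/0.104 = 0.1942
R_total = 0.11 + 1.95 + 0.176 + 0.1161 + 0.1942 + 0.026 = 2.572 m²·K/W
Q = A·ΔT/R = 48.5 × 15.2 / 2.572 = 286.6 W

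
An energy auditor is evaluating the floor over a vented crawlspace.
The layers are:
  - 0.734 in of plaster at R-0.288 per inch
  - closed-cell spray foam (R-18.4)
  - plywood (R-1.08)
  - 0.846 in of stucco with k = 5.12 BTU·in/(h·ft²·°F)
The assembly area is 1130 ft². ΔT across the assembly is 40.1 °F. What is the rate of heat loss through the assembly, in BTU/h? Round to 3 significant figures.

0.734 × 0.288 = 0.2114
0.846/5.12 = 0.1652
R_total = 0.2114 + 18.4 + 1.08 + 0.1652 = 19.86 ft²·°F·h/BTU
Q = A·ΔT/R = 1130 × 40.1 / 19.86 = 2282 BTU/h

2280 BTU/h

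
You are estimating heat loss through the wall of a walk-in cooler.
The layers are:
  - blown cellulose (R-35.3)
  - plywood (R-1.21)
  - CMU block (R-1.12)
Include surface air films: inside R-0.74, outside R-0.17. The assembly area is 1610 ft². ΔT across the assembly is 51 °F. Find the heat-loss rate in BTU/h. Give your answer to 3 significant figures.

R_total = 0.74 + 35.3 + 1.21 + 1.12 + 0.17 = 38.54 ft²·°F·h/BTU
Q = A·ΔT/R = 1610 × 51 / 38.54 = 2131 BTU/h

2130 BTU/h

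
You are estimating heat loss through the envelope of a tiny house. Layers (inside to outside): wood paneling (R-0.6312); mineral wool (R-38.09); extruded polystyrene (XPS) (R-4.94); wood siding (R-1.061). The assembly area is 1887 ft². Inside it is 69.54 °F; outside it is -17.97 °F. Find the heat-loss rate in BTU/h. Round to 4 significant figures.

3692 BTU/h

R_total = 0.6312 + 38.09 + 4.94 + 1.061 = 44.722 ft²·°F·h/BTU
Q = A·ΔT/R = 1887 × (69.54 − (-17.97)) / 44.722 = 3692.4 BTU/h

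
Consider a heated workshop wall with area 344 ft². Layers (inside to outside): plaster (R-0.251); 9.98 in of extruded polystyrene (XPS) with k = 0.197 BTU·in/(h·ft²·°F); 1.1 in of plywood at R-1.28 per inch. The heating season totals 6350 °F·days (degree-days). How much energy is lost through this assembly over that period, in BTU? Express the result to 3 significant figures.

9.98/0.197 = 50.66
1.1 × 1.28 = 1.408
R_total = 0.251 + 50.66 + 1.408 = 52.32 ft²·°F·h/BTU
E = A × HDD × 24 / R = 344 × 6350 × 24 / 52.32 = 1002000 BTU

1000000 BTU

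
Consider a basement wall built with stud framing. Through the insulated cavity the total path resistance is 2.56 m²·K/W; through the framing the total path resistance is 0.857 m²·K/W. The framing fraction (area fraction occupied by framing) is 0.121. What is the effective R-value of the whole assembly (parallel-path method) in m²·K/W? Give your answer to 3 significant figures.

U_eff = 0.879/2.56 + 0.121/0.857 = 0.3434 + 0.1412 = 0.4845
R_eff = 1/U_eff = 2.064 m²·K/W

2.06 m²·K/W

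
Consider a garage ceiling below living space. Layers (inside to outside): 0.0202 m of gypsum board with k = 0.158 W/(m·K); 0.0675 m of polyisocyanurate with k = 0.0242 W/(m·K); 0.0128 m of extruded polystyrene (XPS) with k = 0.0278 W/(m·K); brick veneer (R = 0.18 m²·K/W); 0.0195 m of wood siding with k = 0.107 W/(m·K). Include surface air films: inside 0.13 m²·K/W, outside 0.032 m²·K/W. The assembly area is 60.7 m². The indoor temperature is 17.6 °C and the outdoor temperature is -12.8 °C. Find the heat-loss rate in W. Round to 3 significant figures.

473 W

0.0202/0.158 = 0.1278
0.0675/0.0242 = 2.789
0.0128/0.0278 = 0.4604
0.0195/0.107 = 0.1822
R_total = 0.13 + 0.1278 + 2.789 + 0.4604 + 0.18 + 0.1822 + 0.032 = 3.902 m²·K/W
Q = A·ΔT/R = 60.7 × (17.6 − (-12.8)) / 3.902 = 472.9 W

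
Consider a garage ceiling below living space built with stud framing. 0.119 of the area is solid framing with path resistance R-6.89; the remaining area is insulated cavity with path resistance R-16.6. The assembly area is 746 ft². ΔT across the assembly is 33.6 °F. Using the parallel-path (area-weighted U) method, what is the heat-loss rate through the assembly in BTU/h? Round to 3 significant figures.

U_eff = 0.881/16.6 + 0.119/6.89 = 0.05307 + 0.01727 = 0.07034
R_eff = 1/U_eff = 14.22 ft²·°F·h/BTU
Q = 746 × 33.6 / 14.22 = 1763 BTU/h

1760 BTU/h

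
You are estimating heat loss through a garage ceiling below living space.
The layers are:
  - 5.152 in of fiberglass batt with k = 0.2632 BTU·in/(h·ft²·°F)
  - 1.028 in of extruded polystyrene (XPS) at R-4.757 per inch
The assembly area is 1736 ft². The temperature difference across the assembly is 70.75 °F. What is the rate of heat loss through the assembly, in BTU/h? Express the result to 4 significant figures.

5.152/0.2632 = 19.574
1.028 × 4.757 = 4.8902
R_total = 19.574 + 4.8902 = 24.465 ft²·°F·h/BTU
Q = A·ΔT/R = 1736 × 70.75 / 24.465 = 5020.4 BTU/h

5020 BTU/h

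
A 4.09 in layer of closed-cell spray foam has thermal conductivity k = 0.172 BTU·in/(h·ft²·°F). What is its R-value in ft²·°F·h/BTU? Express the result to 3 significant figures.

R = L/k = 4.09/0.172 = 23.78 ft²·°F·h/BTU

23.8 ft²·°F·h/BTU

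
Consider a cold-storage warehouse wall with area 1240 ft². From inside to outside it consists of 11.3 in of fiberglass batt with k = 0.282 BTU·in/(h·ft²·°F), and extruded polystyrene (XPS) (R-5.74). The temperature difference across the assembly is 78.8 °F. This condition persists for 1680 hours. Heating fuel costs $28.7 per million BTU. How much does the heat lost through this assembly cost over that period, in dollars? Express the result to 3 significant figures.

11.3/0.282 = 40.07
R_total = 40.07 + 5.74 = 45.81 ft²·°F·h/BTU
Q = 1240 × 78.8 / 45.81 = 2133 BTU/h
E = 2133 × 1680 = 3583000 BTU
Cost = 3583000/10⁶ × 28.7 = $102.8

103 dollars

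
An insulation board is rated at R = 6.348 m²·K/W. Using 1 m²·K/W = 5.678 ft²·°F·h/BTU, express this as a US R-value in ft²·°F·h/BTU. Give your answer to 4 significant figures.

36.04 ft²·°F·h/BTU

R_US = 6.348 × 5.678 = 36.044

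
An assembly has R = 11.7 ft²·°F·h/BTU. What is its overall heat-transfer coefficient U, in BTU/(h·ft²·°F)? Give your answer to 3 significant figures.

0.0855 BTU/(h·ft²·°F)

U = 1/R = 1/11.7 = 0.08547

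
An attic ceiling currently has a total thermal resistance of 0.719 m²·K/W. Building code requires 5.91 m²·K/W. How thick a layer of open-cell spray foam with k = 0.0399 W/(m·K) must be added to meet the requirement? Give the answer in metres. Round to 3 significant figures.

0.207 m

ΔR = 5.91 − 0.719 = 5.191 m²·K/W
L = ΔR × k = 5.191 × 0.0399 = 0.2071 m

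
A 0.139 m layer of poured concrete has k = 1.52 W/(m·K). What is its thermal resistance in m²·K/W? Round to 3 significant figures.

0.0914 m²·K/W

R = L/k = 0.139/1.52 = 0.09145 m²·K/W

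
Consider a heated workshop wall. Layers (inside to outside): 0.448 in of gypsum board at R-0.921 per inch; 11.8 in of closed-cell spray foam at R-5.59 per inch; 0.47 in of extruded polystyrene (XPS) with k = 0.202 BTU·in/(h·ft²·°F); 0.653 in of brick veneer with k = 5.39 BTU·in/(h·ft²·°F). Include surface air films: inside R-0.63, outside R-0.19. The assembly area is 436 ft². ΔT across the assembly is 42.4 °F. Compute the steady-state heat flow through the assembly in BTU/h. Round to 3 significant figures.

0.448 × 0.921 = 0.4126
11.8 × 5.59 = 65.96
0.47/0.202 = 2.327
0.653/5.39 = 0.1212
R_total = 0.63 + 0.4126 + 65.96 + 2.327 + 0.1212 + 0.19 = 69.64 ft²·°F·h/BTU
Q = A·ΔT/R = 436 × 42.4 / 69.64 = 265.4 BTU/h

265 BTU/h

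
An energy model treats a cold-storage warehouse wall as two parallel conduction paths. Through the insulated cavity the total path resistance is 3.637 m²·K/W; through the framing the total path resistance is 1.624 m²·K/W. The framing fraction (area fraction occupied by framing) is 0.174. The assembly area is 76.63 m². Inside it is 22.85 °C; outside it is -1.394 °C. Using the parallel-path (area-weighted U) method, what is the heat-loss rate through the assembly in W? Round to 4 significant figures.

U_eff = 0.826/3.637 + 0.174/1.624 = 0.22711 + 0.10714 = 0.33425
R_eff = 1/U_eff = 2.9917 m²·K/W
Q = 76.63 × (22.85 − (-1.394)) / 2.9917 = 620.98 W

621.0 W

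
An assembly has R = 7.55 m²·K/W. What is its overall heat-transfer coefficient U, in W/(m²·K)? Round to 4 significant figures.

0.1325 W/(m²·K)

U = 1/R = 1/7.55 = 0.13245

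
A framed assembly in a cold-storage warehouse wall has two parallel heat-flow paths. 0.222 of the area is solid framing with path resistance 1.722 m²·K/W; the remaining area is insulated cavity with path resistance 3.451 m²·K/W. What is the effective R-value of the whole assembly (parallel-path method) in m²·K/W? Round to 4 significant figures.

U_eff = 0.778/3.451 + 0.222/1.722 = 0.22544 + 0.12892 = 0.35436
R_eff = 1/U_eff = 2.822 m²·K/W

2.822 m²·K/W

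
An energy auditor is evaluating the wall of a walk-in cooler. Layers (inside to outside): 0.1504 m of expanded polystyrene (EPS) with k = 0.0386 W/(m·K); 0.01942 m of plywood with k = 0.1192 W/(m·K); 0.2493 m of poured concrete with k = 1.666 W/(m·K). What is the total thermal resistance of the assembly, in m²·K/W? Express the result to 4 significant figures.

0.1504/0.0386 = 3.8964
0.01942/0.1192 = 0.16292
0.2493/1.666 = 0.14964
R_total = 3.8964 + 0.16292 + 0.14964 = 4.2089 m²·K/W

4.209 m²·K/W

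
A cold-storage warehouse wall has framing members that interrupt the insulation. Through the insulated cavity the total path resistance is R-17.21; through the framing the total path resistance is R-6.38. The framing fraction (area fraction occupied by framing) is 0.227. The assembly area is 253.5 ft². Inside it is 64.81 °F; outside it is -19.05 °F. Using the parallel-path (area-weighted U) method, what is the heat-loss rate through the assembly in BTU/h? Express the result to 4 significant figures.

U_eff = 0.773/17.21 + 0.227/6.38 = 0.044916 + 0.03558 = 0.080496
R_eff = 1/U_eff = 12.423 ft²·°F·h/BTU
Q = 253.5 × (64.81 − (-19.05)) / 12.423 = 1711.2 BTU/h

1711 BTU/h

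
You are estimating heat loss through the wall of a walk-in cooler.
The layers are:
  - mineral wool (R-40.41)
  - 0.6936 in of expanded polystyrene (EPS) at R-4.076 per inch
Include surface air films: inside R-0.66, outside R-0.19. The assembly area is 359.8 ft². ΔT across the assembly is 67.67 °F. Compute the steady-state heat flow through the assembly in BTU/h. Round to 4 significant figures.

552.3 BTU/h

0.6936 × 4.076 = 2.8271
R_total = 0.66 + 40.41 + 2.8271 + 0.19 = 44.087 ft²·°F·h/BTU
Q = A·ΔT/R = 359.8 × 67.67 / 44.087 = 552.26 BTU/h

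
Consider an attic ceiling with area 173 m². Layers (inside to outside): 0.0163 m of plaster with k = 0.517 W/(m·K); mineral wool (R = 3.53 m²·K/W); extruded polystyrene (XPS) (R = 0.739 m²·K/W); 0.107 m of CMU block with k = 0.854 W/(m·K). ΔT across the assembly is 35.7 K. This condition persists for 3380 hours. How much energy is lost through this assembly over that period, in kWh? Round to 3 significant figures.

0.0163/0.517 = 0.03153
0.107/0.854 = 0.1253
R_total = 0.03153 + 3.53 + 0.739 + 0.1253 = 4.426 m²·K/W
Q = 173 × 35.7 / 4.426 = 1395 W
E = 1395 W × 3380 h / 1000 = 4717 kWh

4720 kWh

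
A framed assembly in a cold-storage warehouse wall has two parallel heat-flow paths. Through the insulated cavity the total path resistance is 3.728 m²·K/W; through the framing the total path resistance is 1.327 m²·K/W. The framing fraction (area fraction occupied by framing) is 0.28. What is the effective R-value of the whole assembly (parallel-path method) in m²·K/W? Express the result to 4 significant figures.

U_eff = 0.72/3.728 + 0.28/1.327 = 0.19313 + 0.211 = 0.40414
R_eff = 1/U_eff = 2.4744 m²·K/W

2.474 m²·K/W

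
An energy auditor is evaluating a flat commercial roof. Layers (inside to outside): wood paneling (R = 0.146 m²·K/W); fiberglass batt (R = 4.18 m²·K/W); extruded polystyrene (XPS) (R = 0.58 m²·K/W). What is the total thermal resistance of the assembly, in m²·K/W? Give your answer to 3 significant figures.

4.91 m²·K/W

R_total = 0.146 + 4.18 + 0.58 = 4.906 m²·K/W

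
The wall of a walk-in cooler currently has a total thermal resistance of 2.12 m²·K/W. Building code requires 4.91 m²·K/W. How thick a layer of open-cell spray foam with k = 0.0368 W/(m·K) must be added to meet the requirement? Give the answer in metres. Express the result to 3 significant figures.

0.103 m

ΔR = 4.91 − 2.12 = 2.79 m²·K/W
L = ΔR × k = 2.79 × 0.0368 = 0.1027 m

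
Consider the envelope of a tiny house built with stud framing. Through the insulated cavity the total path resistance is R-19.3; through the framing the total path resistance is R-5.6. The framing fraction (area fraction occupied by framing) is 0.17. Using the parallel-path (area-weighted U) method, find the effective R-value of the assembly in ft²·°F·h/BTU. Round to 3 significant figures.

U_eff = 0.83/19.3 + 0.17/5.6 = 0.04301 + 0.03036 = 0.07336
R_eff = 1/U_eff = 13.63 ft²·°F·h/BTU

13.6 ft²·°F·h/BTU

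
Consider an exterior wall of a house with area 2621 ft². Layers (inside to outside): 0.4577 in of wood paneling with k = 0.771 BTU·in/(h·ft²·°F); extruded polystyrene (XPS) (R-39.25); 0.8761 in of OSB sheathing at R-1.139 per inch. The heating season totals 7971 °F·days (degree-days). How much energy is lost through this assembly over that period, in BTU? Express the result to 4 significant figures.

0.4577/0.771 = 0.59364
0.8761 × 1.139 = 0.99788
R_total = 0.59364 + 39.25 + 0.99788 = 40.842 ft²·°F·h/BTU
E = A × HDD × 24 / R = 2621 × 7971 × 24 / 40.842 = 12277000 BTU

12280000 BTU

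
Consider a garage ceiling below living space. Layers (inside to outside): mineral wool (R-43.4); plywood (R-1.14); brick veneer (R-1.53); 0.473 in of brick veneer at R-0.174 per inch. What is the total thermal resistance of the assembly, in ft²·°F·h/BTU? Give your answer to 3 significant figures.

0.473 × 0.174 = 0.0823
R_total = 43.4 + 1.14 + 1.53 + 0.0823 = 46.15 ft²·°F·h/BTU

46.2 ft²·°F·h/BTU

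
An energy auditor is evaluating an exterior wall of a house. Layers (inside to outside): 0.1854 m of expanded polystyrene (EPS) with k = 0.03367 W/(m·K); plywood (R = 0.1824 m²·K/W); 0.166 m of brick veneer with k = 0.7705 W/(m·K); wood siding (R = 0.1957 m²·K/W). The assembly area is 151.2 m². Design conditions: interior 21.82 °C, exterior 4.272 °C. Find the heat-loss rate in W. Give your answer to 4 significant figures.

0.1854/0.03367 = 5.5064
0.166/0.7705 = 0.21544
R_total = 5.5064 + 0.1824 + 0.21544 + 0.1957 = 6.0999 m²·K/W
Q = A·ΔT/R = 151.2 × (21.82 − 4.272) / 6.0999 = 434.97 W

435.0 W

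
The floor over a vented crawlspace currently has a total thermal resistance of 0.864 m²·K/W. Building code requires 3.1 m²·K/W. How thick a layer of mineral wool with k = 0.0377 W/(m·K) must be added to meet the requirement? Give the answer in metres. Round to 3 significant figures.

0.0843 m

ΔR = 3.1 − 0.864 = 2.236 m²·K/W
L = ΔR × k = 2.236 × 0.0377 = 0.0843 m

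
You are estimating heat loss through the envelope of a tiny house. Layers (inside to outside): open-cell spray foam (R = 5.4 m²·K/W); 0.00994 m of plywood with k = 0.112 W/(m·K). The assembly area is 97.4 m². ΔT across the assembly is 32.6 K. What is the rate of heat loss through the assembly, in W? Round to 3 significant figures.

0.00994/0.112 = 0.08875
R_total = 5.4 + 0.08875 = 5.489 m²·K/W
Q = A·ΔT/R = 97.4 × 32.6 / 5.489 = 578.5 W

578 W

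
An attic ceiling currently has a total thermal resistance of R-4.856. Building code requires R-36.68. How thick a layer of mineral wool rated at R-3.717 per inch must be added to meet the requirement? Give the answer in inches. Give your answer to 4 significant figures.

8.562 in

ΔR = 36.68 − 4.856 = 31.824 ft²·°F·h/BTU
L = ΔR / (R/in) = 31.824/3.717 = 8.5617 in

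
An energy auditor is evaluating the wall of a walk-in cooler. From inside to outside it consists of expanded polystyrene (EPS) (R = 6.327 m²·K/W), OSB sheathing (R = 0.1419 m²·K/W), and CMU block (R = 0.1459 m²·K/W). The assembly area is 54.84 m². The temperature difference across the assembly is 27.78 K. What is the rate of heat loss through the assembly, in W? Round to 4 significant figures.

R_total = 6.327 + 0.1419 + 0.1459 = 6.6148 m²·K/W
Q = A·ΔT/R = 54.84 × 27.78 / 6.6148 = 230.31 W

230.3 W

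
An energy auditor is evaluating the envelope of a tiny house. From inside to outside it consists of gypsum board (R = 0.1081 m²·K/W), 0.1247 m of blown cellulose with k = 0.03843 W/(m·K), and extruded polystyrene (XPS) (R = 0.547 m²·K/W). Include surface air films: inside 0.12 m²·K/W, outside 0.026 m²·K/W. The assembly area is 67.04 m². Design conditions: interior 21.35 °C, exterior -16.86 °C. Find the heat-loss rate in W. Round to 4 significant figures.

633.1 W

0.1247/0.03843 = 3.2449
R_total = 0.12 + 0.1081 + 3.2449 + 0.547 + 0.026 = 4.046 m²·K/W
Q = A·ΔT/R = 67.04 × (21.35 − (-16.86)) / 4.046 = 633.12 W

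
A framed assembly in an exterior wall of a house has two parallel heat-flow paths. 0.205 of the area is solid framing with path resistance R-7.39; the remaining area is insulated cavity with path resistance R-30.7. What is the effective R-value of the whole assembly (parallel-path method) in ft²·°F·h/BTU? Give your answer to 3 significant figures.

18.6 ft²·°F·h/BTU

U_eff = 0.795/30.7 + 0.205/7.39 = 0.0259 + 0.02774 = 0.05364
R_eff = 1/U_eff = 18.64 ft²·°F·h/BTU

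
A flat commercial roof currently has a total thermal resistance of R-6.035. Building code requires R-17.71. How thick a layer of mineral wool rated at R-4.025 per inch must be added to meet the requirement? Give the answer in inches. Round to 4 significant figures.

2.901 in

ΔR = 17.71 − 6.035 = 11.675 ft²·°F·h/BTU
L = ΔR / (R/in) = 11.675/4.025 = 2.9006 in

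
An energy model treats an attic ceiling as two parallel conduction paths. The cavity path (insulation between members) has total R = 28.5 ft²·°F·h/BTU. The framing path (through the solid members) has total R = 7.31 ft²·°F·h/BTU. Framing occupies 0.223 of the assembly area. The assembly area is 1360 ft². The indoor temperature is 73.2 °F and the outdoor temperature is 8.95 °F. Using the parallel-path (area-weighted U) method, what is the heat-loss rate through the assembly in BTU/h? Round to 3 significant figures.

5050 BTU/h

U_eff = 0.777/28.5 + 0.223/7.31 = 0.02726 + 0.03051 = 0.05777
R_eff = 1/U_eff = 17.31 ft²·°F·h/BTU
Q = 1360 × (73.2 − 8.95) / 17.31 = 5048 BTU/h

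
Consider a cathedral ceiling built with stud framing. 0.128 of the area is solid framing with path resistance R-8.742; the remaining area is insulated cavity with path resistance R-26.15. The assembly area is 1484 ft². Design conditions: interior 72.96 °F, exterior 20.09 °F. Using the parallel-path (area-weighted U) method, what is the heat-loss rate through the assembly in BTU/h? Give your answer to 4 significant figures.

3765 BTU/h

U_eff = 0.872/26.15 + 0.128/8.742 = 0.033346 + 0.014642 = 0.047988
R_eff = 1/U_eff = 20.839 ft²·°F·h/BTU
Q = 1484 × (72.96 − 20.09) / 20.839 = 3765.1 BTU/h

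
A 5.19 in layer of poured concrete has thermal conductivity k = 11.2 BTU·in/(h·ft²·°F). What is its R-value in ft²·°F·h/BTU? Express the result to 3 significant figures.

0.463 ft²·°F·h/BTU

R = L/k = 5.19/11.2 = 0.4634 ft²·°F·h/BTU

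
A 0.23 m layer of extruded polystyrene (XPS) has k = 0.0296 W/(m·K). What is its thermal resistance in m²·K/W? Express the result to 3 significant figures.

R = L/k = 0.23/0.0296 = 7.77 m²·K/W

7.77 m²·K/W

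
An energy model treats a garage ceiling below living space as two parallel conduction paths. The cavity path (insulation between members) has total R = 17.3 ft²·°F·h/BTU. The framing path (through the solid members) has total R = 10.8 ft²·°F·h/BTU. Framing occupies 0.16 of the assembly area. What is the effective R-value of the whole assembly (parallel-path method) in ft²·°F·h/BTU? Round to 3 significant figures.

15.8 ft²·°F·h/BTU

U_eff = 0.84/17.3 + 0.16/10.8 = 0.04855 + 0.01481 = 0.06337
R_eff = 1/U_eff = 15.78 ft²·°F·h/BTU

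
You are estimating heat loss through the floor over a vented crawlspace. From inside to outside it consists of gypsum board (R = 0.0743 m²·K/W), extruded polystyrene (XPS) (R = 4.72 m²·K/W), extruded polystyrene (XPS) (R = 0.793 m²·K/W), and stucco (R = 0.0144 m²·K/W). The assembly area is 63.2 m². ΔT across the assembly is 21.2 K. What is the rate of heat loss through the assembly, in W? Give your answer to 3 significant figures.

239 W

R_total = 0.0743 + 4.72 + 0.793 + 0.0144 = 5.602 m²·K/W
Q = A·ΔT/R = 63.2 × 21.2 / 5.602 = 239.2 W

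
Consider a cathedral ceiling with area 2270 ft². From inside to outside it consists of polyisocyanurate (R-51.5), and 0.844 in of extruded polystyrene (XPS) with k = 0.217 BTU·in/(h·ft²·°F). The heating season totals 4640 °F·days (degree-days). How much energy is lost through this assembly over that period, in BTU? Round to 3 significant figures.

0.844/0.217 = 3.889
R_total = 51.5 + 3.889 = 55.39 ft²·°F·h/BTU
E = A × HDD × 24 / R = 2270 × 4640 × 24 / 55.39 = 4564000 BTU

4560000 BTU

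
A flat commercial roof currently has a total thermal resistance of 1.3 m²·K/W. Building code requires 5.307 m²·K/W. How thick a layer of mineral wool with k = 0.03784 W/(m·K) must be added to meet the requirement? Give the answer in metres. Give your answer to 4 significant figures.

0.1516 m

ΔR = 5.307 − 1.3 = 4.007 m²·K/W
L = ΔR × k = 4.007 × 0.03784 = 0.15162 m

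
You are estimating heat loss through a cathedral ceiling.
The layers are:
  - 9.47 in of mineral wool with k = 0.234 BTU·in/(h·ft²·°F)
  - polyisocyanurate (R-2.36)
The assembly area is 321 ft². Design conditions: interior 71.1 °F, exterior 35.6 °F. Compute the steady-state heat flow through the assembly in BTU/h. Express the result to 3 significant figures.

266 BTU/h

9.47/0.234 = 40.47
R_total = 40.47 + 2.36 = 42.83 ft²·°F·h/BTU
Q = A·ΔT/R = 321 × (71.1 − 35.6) / 42.83 = 266.1 BTU/h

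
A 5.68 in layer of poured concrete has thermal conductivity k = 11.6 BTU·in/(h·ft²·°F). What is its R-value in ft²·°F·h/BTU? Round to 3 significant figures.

0.490 ft²·°F·h/BTU

R = L/k = 5.68/11.6 = 0.4897 ft²·°F·h/BTU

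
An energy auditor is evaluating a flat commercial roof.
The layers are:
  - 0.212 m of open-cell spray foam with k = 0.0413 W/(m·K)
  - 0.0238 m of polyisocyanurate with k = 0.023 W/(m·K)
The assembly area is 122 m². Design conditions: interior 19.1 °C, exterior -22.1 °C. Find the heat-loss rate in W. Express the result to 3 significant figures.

815 W

0.212/0.0413 = 5.133
0.0238/0.023 = 1.035
R_total = 5.133 + 1.035 = 6.168 m²·K/W
Q = A·ΔT/R = 122 × (19.1 − (-22.1)) / 6.168 = 814.9 W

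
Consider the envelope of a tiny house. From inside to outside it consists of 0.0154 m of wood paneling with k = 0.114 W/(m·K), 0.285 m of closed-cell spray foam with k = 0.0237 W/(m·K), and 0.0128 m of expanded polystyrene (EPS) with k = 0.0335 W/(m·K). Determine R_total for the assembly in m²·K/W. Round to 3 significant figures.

12.5 m²·K/W

0.0154/0.114 = 0.1351
0.285/0.0237 = 12.03
0.0128/0.0335 = 0.3821
R_total = 0.1351 + 12.03 + 0.3821 = 12.54 m²·K/W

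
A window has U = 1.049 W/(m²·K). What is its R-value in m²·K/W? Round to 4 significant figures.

R = 1/U = 1/1.049 = 0.95329

0.9533 m²·K/W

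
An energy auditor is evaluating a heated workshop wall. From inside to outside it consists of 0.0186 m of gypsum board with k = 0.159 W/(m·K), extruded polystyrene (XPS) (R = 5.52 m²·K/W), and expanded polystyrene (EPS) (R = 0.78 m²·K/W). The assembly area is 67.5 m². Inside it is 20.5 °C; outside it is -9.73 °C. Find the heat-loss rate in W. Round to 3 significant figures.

318 W

0.0186/0.159 = 0.117
R_total = 0.117 + 5.52 + 0.78 = 6.417 m²·K/W
Q = A·ΔT/R = 67.5 × (20.5 − (-9.73)) / 6.417 = 318 W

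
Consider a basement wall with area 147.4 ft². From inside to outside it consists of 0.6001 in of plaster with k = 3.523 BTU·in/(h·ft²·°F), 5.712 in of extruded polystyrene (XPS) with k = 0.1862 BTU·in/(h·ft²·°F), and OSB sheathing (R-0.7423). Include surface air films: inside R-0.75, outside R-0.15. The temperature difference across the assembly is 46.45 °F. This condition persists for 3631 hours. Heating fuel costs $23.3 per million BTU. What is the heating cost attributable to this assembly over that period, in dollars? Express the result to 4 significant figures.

0.6001/3.523 = 0.17034
5.712/0.1862 = 30.677
R_total = 0.75 + 0.17034 + 30.677 + 0.7423 + 0.15 = 32.489 ft²·°F·h/BTU
Q = 147.4 × 46.45 / 32.489 = 210.74 BTU/h
E = 210.74 × 3631 = 765190 BTU
Cost = 765190/10⁶ × 23.3 = $17.829

17.83 dollars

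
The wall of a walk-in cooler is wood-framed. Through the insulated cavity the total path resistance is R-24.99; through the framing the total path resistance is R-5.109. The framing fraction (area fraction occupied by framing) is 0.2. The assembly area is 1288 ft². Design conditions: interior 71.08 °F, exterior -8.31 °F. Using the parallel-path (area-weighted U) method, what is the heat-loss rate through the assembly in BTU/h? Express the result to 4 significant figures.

U_eff = 0.8/24.99 + 0.2/5.109 = 0.032013 + 0.039147 = 0.071159
R_eff = 1/U_eff = 14.053 ft²·°F·h/BTU
Q = 1288 × (71.08 − (-8.31)) / 14.053 = 7276.4 BTU/h

7276 BTU/h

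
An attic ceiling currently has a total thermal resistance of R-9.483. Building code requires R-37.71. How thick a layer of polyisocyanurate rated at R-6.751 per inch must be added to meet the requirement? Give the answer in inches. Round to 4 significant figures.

ΔR = 37.71 − 9.483 = 28.227 ft²·°F·h/BTU
L = ΔR / (R/in) = 28.227/6.751 = 4.1812 in

4.181 in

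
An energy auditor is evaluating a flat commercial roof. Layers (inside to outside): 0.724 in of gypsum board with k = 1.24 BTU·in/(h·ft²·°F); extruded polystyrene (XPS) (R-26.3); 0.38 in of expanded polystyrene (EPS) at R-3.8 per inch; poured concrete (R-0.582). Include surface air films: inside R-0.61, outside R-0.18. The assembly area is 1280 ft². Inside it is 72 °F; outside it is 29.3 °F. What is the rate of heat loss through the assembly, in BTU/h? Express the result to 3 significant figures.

0.724/1.24 = 0.5839
0.38 × 3.8 = 1.444
R_total = 0.61 + 0.5839 + 26.3 + 1.444 + 0.582 + 0.18 = 29.7 ft²·°F·h/BTU
Q = A·ΔT/R = 1280 × (72 − 29.3) / 29.7 = 1840 BTU/h

1840 BTU/h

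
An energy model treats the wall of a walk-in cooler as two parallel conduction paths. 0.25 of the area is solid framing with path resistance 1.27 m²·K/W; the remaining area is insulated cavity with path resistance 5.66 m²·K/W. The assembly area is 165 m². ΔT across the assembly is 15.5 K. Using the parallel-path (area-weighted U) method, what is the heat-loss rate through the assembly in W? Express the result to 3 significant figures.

842 W

U_eff = 0.75/5.66 + 0.25/1.27 = 0.1325 + 0.1969 = 0.3294
R_eff = 1/U_eff = 3.036 m²·K/W
Q = 165 × 15.5 / 3.036 = 842.3 W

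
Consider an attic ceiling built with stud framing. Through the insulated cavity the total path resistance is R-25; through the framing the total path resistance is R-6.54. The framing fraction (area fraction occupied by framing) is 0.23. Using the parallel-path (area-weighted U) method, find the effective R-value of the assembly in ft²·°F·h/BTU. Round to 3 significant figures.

15.2 ft²·°F·h/BTU

U_eff = 0.77/25 + 0.23/6.54 = 0.0308 + 0.03517 = 0.06597
R_eff = 1/U_eff = 15.16 ft²·°F·h/BTU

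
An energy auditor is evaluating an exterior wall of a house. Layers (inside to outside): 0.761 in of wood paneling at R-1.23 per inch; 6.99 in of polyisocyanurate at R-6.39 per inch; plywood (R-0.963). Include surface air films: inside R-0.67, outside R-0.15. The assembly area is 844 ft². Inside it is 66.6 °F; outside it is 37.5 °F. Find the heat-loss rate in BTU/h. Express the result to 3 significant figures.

518 BTU/h

0.761 × 1.23 = 0.936
6.99 × 6.39 = 44.67
R_total = 0.67 + 0.936 + 44.67 + 0.963 + 0.15 = 47.39 ft²·°F·h/BTU
Q = A·ΔT/R = 844 × (66.6 − 37.5) / 47.39 = 518.3 BTU/h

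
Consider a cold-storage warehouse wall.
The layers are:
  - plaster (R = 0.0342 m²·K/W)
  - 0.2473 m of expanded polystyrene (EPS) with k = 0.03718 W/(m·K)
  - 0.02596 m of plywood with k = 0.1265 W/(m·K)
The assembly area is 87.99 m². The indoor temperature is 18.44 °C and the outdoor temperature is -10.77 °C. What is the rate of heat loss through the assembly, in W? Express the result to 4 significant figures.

0.2473/0.03718 = 6.6514
0.02596/0.1265 = 0.20522
R_total = 0.0342 + 6.6514 + 0.20522 = 6.8908 m²·K/W
Q = A·ΔT/R = 87.99 × (18.44 − (-10.77)) / 6.8908 = 372.99 W

373.0 W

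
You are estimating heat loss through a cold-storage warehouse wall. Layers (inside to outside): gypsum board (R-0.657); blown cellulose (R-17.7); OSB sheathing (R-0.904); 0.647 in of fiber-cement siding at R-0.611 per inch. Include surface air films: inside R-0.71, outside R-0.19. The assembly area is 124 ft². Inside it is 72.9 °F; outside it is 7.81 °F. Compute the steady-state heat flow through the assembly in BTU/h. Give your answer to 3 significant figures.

393 BTU/h

0.647 × 0.611 = 0.3953
R_total = 0.71 + 0.657 + 17.7 + 0.904 + 0.3953 + 0.19 = 20.56 ft²·°F·h/BTU
Q = A·ΔT/R = 124 × (72.9 − 7.81) / 20.56 = 392.6 BTU/h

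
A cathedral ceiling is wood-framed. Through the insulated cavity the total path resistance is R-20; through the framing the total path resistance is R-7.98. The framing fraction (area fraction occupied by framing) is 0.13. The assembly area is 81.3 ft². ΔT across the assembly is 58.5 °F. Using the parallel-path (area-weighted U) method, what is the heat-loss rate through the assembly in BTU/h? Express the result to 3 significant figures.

U_eff = 0.87/20 + 0.13/7.98 = 0.0435 + 0.01629 = 0.05979
R_eff = 1/U_eff = 16.73 ft²·°F·h/BTU
Q = 81.3 × 58.5 / 16.73 = 284.4 BTU/h

284 BTU/h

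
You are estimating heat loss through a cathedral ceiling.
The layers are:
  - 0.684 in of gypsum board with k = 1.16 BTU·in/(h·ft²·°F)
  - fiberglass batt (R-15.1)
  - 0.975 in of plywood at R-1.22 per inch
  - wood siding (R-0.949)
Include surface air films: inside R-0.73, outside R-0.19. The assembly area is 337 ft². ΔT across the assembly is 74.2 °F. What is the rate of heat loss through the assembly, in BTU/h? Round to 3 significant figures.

0.684/1.16 = 0.5897
0.975 × 1.22 = 1.19
R_total = 0.73 + 0.5897 + 15.1 + 1.19 + 0.949 + 0.19 = 18.75 ft²·°F·h/BTU
Q = A·ΔT/R = 337 × 74.2 / 18.75 = 1334 BTU/h

1330 BTU/h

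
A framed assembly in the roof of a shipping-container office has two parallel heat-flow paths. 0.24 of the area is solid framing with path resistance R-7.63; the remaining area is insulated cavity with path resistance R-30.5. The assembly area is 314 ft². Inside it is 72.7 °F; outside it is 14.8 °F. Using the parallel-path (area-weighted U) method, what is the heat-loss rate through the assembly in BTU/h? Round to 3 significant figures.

U_eff = 0.76/30.5 + 0.24/7.63 = 0.02492 + 0.03145 = 0.05637
R_eff = 1/U_eff = 17.74 ft²·°F·h/BTU
Q = 314 × (72.7 − 14.8) / 17.74 = 1025 BTU/h

1020 BTU/h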